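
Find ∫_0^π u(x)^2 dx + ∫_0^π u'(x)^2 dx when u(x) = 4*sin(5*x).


||u||_{H^1(0,π)}^2 = 208*π

u'(x) = 20*cos(5*x).
Expand u² and (u')² and integrate term by term on (0, π), using: for integers n ≥ 1, ∫_0^π sin²(nx) dx = ∫_0^π cos²(nx) dx = π/2; for n ≠ n', ∫_0^π sin(nx)sin(n'x) dx = ∫_0^π cos(nx)cos(n'x) dx = 0; and by product-to-sum, ∫_0^π sin(nx)cos(n'x) dx = ½∫_0^π [sin((n+n')x) + sin((n−n')x)] dx, which is 0 when n+n' is even and 2n/(n²−n'²) when n+n' is odd (it need not vanish on (0, π)).
  u² squared terms: (4)²·∫sin(5x)² dx = 16·π/2 = 8*π.
  So ∫_0^π u² dx = 8*π.
  (u')² squared terms: (20)²·∫cos(5x)² dx = 400·π/2 = 200*π.
  So ∫_0^π (u')² dx = 200*π.
||u||_{H^1}^2 = (8*π) + (200*π) = 208*π.


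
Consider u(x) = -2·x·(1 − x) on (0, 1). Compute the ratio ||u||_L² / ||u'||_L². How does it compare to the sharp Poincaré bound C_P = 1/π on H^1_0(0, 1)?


||u||_L² / ||u'||_L² = sqrt(10)/10 < C_P = 1/π.

u(x) = -2·x·(1 − x), so u'(x) = 4*x - 2.
u(x) = -2·x·(1 − x) vanishes at x = 0 and x = 1, so u ∈ H^1_0(0, 1). Differentiate via the product rule and integrate the resulting polynomials term by term.
  ∫_0^1 u² dx = ∫_0^1 (4*x^4 - 8*x^3 + 4*x^2) dx. Term by term:
    ∫_0^1 4*x^4 dx = 4/5;  ∫_0^1 -8*x^3 dx = -2;  ∫_0^1 4*x^2 dx = 4/3.
  Sum: 4/5 − 2 + 4/3 = 2/15.
  ∫_0^1 (u')² dx = ∫_0^1 (16*x^2 - 16*x + 4) dx. Term by term:
    ∫_0^1 16*x^2 dx = 16/3;  ∫_0^1 -16*x dx = -8;  ∫_0^1 4 dx = 4.
  Sum: 16/3 − 8 + 4 = 4/3.
∫_0^1 u² dx = 2/15, so ||u||_L² = sqrt(30)/15.
∫_0^1 (u')² dx = 4/3, so ||u'||_L² = 2*sqrt(3)/3.
Ratio ||u||_L² / ||u'||_L² = sqrt(10)/10.
Sharp Poincaré constant on H^1_0(0, 1) is C_P = L/π = 1/π, achieved by sin(π·x).
A polynomial bump cannot attain the sharp Poincaré constant (only the first sine eigenfunction does), so the ratio is strictly less than C_P, consistent with ||u||_L² ≤ C_P ||u'||_L².


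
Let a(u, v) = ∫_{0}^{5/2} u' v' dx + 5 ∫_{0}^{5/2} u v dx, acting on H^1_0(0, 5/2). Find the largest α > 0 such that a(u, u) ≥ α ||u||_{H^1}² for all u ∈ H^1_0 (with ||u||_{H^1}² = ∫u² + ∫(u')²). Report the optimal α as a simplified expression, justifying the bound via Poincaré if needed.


α = 1

Coercivity of a(·,·) on H^1_0(0, 5/2) means a(u, u) ≥ α ||u||_{H^1}² for every u ∈ H^1_0.
The interval has length L = 5/2, and Poincaré/coercivity depend only on L. Here a(u, u) = ∫(u')² + (5)·∫u².
Here c = 5 ≥ 1, so a(u,u) = ∫(u')² + c∫u² ≥ ∫(u')² + ∫u² = ||u||_{H^1}², i.e. α = 1 works. No larger α is possible: a(u,u) ≥ α||u||_{H^1}² means (1−α)∫(u')² ≥ (α−c)∫u², and for the modes u_n = sin(nπ(x−x₀)/L) (x₀ the left endpoint) one has ∫u_n²/∫(u_n')² = (L/(nπ))² → 0, so a(u_n,u_n)/||u_n||_{H^1}² → 1. Hence the optimal constant is α = 1.
Therefore α = 1.


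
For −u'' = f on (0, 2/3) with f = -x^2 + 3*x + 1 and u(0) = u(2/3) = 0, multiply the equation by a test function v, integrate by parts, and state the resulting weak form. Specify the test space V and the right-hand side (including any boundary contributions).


V = H^1_0(0, 2/3) (so v(0) = v(2/3) = 0); weak form: ∫_0^2/3 u'v' dx = ∫_0^2/3 (-x^2 + 3*x + 1) v dx for all v ∈ V.

Multiply both sides by a test function v and integrate from 0 to 2/3:
  ∫_0^2/3 −u''(x) v(x) dx = ∫_0^2/3 f(x) v(x) dx.
Integrate the LHS by parts once:
  ∫_0^2/3 −u'' v dx = −[u'(x) v(x)]_0^2/3 + ∫_0^2/3 u'(x) v'(x) dx.
Thus ∫_0^2/3 u'(x) v'(x) dx = ∫_0^2/3 f(x) v(x) dx + [u'(x) v(x)]_0^2/3.
Choose V so that boundary terms are either known or forced to vanish.
u is Dirichlet: u(0) = u(2/3) = 0. Let V = H^1_0(0, 2/3); then v(0) = v(2/3) = 0, and [u' v]_0^2/3 = 0.
Weak formulation: find u (satisfying any essential BC) such that ∫_0^2/3 u'(x) v'(x) dx = ∫_0^2/3 f v dx for all v ∈ V.
Substituting f(x) = -x^2 + 3*x + 1, the right-hand side is ∫_0^2/3 (-x^2 + 3*x + 1) v dx.


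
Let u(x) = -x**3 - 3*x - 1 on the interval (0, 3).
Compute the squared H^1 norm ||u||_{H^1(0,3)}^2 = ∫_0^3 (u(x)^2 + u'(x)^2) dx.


||u||_{H^1}^2 = 19347/14

The H^1 norm (squared) on an interval (0, L) is
  ||u||_{H^1}^2 = ∫_0^L u(x)^2 dx + ∫_0^L u'(x)^2 dx.
Compute u'(x) = -3*x**2 - 3.
Then u(x)^2 = x**6 + 6*x**4 + 2*x**3 + 9*x**2 + 6*x + 1 and u'(x)^2 = 9*x**4 + 18*x**2 + 9.
Integrate each monomial from 0 to 3 using ∫_0^3 c·x^n dx = c·3^(n+1)/(n+1):
  ∫_0^3 u(x)^2 dx = ∫_0^3 (x^6 + 6*x^4 + 2*x^3 + 9*x^2 + 6*x + 1) dx. Term by term:
    ∫_0^3 x^6 dx = 2187/7;  ∫_0^3 6*x^4 dx = 1458/5;  ∫_0^3 2*x^3 dx = 81/2;
    ∫_0^3 9*x^2 dx = 81;  ∫_0^3 6*x dx = 27;  ∫_0^3 1 dx = 3.
  Sum: 2187/7 + 1458/5 + 81/2 + 81 + 27 + 3 = 52887/70.
  ∫_0^3 u'(x)^2 dx = ∫_0^3 (9*x^4 + 18*x^2 + 9) dx. Term by term:
    ∫_0^3 9*x^4 dx = 2187/5;  ∫_0^3 18*x^2 dx = 162;  ∫_0^3 9 dx = 27.
  Sum: 2187/5 + 162 + 27 = 3132/5.
Adding: ||u||_{H^1}^2 = 52887/70 + 3132/5 = 19347/14.


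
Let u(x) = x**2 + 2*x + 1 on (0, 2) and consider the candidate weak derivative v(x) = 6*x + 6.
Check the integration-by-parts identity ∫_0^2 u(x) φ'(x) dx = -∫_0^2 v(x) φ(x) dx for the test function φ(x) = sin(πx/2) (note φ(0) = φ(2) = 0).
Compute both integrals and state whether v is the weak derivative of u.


LHS = -16/π, RHS = -48/π. No, v is not the weak derivative of u.

u(x) = x**2 + 2*x + 1, classical derivative u'(x) = 2*x + 2.
φ(x) = sin(πx/2), so φ'(x) = π*cos(π*x/2)/2.
Note φ(0) = φ(2) = 0, so the boundary term u·φ vanishes.
LHS = ∫_0^2 u(x) φ'(x) dx = ∫_0^2 (π*x^2*cos(π*x/2)/2 + π*x*cos(π*x/2) + π*cos(π*x/2)/2) dx. Term by term:
  ∫_0^2 π*cos(π*x/2)/2 dx = 0;  ∫_0^2 π*x*cos(π*x/2) dx = -8/π;  ∫_0^2 π*x^2*cos(π*x/2)/2 dx = -8/π.
Sum: 0 − 8/π − 8/π = -16/π.
So LHS = -16/π.
∫_0^2 v(x) φ(x) dx = ∫_0^2 (6*x*sin(π*x/2) + 6*sin(π*x/2)) dx. Term by term:
  ∫_0^2 6*sin(π*x/2) dx = 24/π;  ∫_0^2 6*x*sin(π*x/2) dx = 24/π.
Sum: 24/π + 24/π = 48/π.
So RHS = -∫_0^2 v(x) φ(x) dx = -48/π.
LHS − RHS = 32/π ≠ 0, so the identity fails.
(For a valid weak derivative the identity must hold for EVERY test function, in particular this one. The failure shows v is NOT the weak derivative of u.)
Correct weak derivative would be u'(x) = 2*x + 2.


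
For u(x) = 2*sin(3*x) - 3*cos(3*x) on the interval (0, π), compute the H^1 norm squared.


||u||_{H^1(0,π)}^2 = 65*π

u'(x) = 9*sin(3*x) + 6*cos(3*x).
Expand u² and (u')² and integrate term by term on (0, π), using: for integers n ≥ 1, ∫_0^π sin²(nx) dx = ∫_0^π cos²(nx) dx = π/2; for n ≠ n', ∫_0^π sin(nx)sin(n'x) dx = ∫_0^π cos(nx)cos(n'x) dx = 0; and by product-to-sum, ∫_0^π sin(nx)cos(n'x) dx = ½∫_0^π [sin((n+n')x) + sin((n−n')x)] dx, which is 0 when n+n' is even and 2n/(n²−n'²) when n+n' is odd (it need not vanish on (0, π)).
  u² squared terms: (-3)²·∫cos(3x)² dx = 9·π/2 = 9*π/2;  (2)²·∫sin(3x)² dx = 4·π/2 = 2*π.
  u² cross terms: 2·(-3)·(2)·∫cos(3x)·sin(3x) dx = -12·(0) = 0.
  So ∫_0^π u² dx = 9*π/2 + 2*π + 0 = 13*π/2.
  (u')² squared terms: (6)²·∫cos(3x)² dx = 36·π/2 = 18*π;  (9)²·∫sin(3x)² dx = 81·π/2 = 81*π/2.
  (u')² cross terms: 2·(6)·(9)·∫cos(3x)·sin(3x) dx = 108·(0) = 0.
  So ∫_0^π (u')² dx = 18*π + 81*π/2 + 0 = 117*π/2.
||u||_{H^1}^2 = (13*π/2) + (117*π/2) = 65*π.


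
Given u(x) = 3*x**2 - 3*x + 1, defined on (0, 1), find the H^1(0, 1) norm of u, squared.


||u||_{H^1}^2 = 33/10

The H^1 norm (squared) on an interval (0, L) is
  ||u||_{H^1}^2 = ∫_0^L u(x)^2 dx + ∫_0^L u'(x)^2 dx.
Compute u'(x) = 6*x - 3.
Then u(x)^2 = 9*x**4 - 18*x**3 + 15*x**2 - 6*x + 1 and u'(x)^2 = 36*x**2 - 36*x + 9.
Integrate each monomial from 0 to 1 using ∫_0^1 c·x^n dx = c·1^(n+1)/(n+1):
  ∫_0^1 u(x)^2 dx = ∫_0^1 (9*x^4 - 18*x^3 + 15*x^2 - 6*x + 1) dx. Term by term:
    ∫_0^1 9*x^4 dx = 9/5;  ∫_0^1 -18*x^3 dx = -9/2;  ∫_0^1 15*x^2 dx = 5;
    ∫_0^1 -6*x dx = -3;  ∫_0^1 1 dx = 1.
  Sum: 9/5 − 9/2 + 5 − 3 + 1 = 3/10.
  ∫_0^1 u'(x)^2 dx = ∫_0^1 (36*x^2 - 36*x + 9) dx. Term by term:
    ∫_0^1 36*x^2 dx = 12;  ∫_0^1 -36*x dx = -18;  ∫_0^1 9 dx = 9.
  Sum: 12 − 18 + 9 = 3.
Adding: ||u||_{H^1}^2 = 3/10 + 3 = 33/10.


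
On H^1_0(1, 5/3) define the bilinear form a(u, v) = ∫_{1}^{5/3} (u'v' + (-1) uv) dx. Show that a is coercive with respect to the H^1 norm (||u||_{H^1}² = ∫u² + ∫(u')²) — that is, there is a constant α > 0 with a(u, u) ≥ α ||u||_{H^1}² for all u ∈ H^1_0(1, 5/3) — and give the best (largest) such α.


α = (-4 + 9*π^2)/(4 + 9*π^2)

Coercivity of a(·,·) on H^1_0(1, 5/3) means a(u, u) ≥ α ||u||_{H^1}² for every u ∈ H^1_0.
The interval has length L = 2/3, and Poincaré/coercivity depend only on L. Here a(u, u) = ∫(u')² + (-1)·∫u².
Here c = -1 < 0 with |c| < (π/L)² = 9*π^2/4, so coercivity still holds. The condition a(u,u) ≥ α||u||_{H^1}² reads (1−α)∫(u')² ≥ (α−c)∫u². Any admissible α is ≤ 1 (rapidly oscillating u have ∫u²/∫(u')² → 0), and α = 1 would force 0 ≥ (1−c)∫u², impossible since c < 1; so 1−α > 0. By the sharp Poincaré inequality on H^1_0 of an interval of length L, ∫(u')² ≥ (π/L)²∫u² with equality for the first sine mode sin(π(x−x₀)/L) (x₀ the left endpoint), so the inequality holds for all u iff (1−α)(π/L)² ≥ α − c, i.e. α ≤ ((π/L)² + c)/((π/L)² + 1) = (1 + c(L/π)²)/(1 + (L/π)²). (Direct route, valid since c ≤ 0: Poincaré gives c∫u² ≥ c(L/π)²∫(u')², so a(u,u) ≥ (1 + c(L/π)²)∫(u')², while ||u||_{H^1}² ≤ (1 + (L/π)²)∫(u')²; dividing yields the same α.) With (π/L)² = 9*π^2/4 and c = -1, the largest admissible constant is α = ((π/L)² + c)/((π/L)² + 1).
Simplifying, α = (-4 + 9*π^2)/(4 + 9*π^2).


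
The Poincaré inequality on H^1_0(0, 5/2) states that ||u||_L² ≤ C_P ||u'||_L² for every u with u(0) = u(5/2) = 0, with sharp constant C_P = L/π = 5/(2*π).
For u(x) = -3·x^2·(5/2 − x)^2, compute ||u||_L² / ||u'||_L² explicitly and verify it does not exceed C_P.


||u||_L² / ||u'||_L² = 5*sqrt(3)/12 < C_P = 5/(2*π).

u(x) = -3·x^2·(5/2 − x)^2, so u'(x) = 3*x*(-8*x^2 + 30*x - 25)/2.
u(x) = -3·x^2·(5/2 − x)^2 vanishes at x = 0 and x = 5/2, so u ∈ H^1_0(0, 5/2). Differentiate via the product rule and integrate the resulting polynomials term by term.
  ∫_0^5/2 u² dx = ∫_0^5/2 (9*x^8 - 90*x^7 + 675*x^6/2 - 1125*x^5/2 + 5625*x^4/16) dx. Term by term:
    ∫_0^5/2 9*x^8 dx = 1953125/512;  ∫_0^5/2 -90*x^7 dx = -17578125/1024;  ∫_0^5/2 675*x^6/2 dx = 52734375/1792;
    ∫_0^5/2 -1125*x^5/2 dx = -5859375/256;  ∫_0^5/2 5625*x^4/16 dx = 3515625/512.
  Sum: 1953125/512 − 17578125/1024 + 52734375/1792 − 5859375/256 + 3515625/512 = 390625/7168.
  ∫_0^5/2 (u')² dx = ∫_0^5/2 (144*x^6 - 1080*x^5 + 2925*x^4 - 3375*x^3 + 5625*x^2/4) dx. Term by term:
    ∫_0^5/2 144*x^6 dx = 703125/56;  ∫_0^5/2 -1080*x^5 dx = -703125/16;  ∫_0^5/2 2925*x^4 dx = 1828125/32;
    ∫_0^5/2 -3375*x^3 dx = -2109375/64;  ∫_0^5/2 5625*x^2/4 dx = 234375/32.
  Sum: 703125/56 − 703125/16 + 1828125/32 − 2109375/64 + 234375/32 = 46875/448.
∫_0^5/2 u² dx = 390625/7168, so ||u||_L² = 625*sqrt(7)/224.
∫_0^5/2 (u')² dx = 46875/448, so ||u'||_L² = 125*sqrt(21)/56.
Ratio ||u||_L² / ||u'||_L² = 5*sqrt(3)/12.
Sharp Poincaré constant on H^1_0(0, 5/2) is C_P = L/π = 5/(2*π), achieved by sin(2*π/5·x).
A polynomial bump cannot attain the sharp Poincaré constant (only the first sine eigenfunction does), so the ratio is strictly less than C_P, consistent with ||u||_L² ≤ C_P ||u'||_L².


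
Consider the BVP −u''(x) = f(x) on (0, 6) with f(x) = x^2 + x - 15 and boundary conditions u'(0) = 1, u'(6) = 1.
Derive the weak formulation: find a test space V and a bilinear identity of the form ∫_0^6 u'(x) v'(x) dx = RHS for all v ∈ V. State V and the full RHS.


V = H^1(0, 6) (v unrestricted at boundary; u is determined up to an additive constant); weak form: ∫_0^6 u'v' dx = ∫_0^6 (x^2 + x - 15) v dx + v(6) − v(0) for all v ∈ V.

Multiply both sides by a test function v and integrate from 0 to 6:
  ∫_0^6 −u''(x) v(x) dx = ∫_0^6 f(x) v(x) dx.
Integrate the LHS by parts once:
  ∫_0^6 −u'' v dx = −[u'(x) v(x)]_0^6 + ∫_0^6 u'(x) v'(x) dx.
Thus ∫_0^6 u'(x) v'(x) dx = ∫_0^6 f(x) v(x) dx + [u'(x) v(x)]_0^6.
Choose V so that boundary terms are either known or forced to vanish.
u has inhomogeneous Neumann u'(0) = 1, u'(6) = 1. [u' v]_0^6 = (1)·v(6) − (1)·v(0) = v(6) − v(0). Take V = H^1(0, 6); boundary term becomes part of RHS.
Weak formulation: find u (satisfying any essential BC) such that ∫_0^6 u'(x) v'(x) dx = ∫_0^6 f v dx + v(6) − v(0) for all v ∈ V (Neumann data are natural BCs: they enter the RHS as boundary terms).
Substituting f(x) = x^2 + x - 15, the right-hand side is ∫_0^6 (x^2 + x - 15) v dx + v(6) − v(0).
Compatibility check (pure Neumann): taking v ≡ 1 ∈ V gives 0 = ∫_0^6 f dx + (1) − (1), i.e. ∫_0^6 f dx must equal u'(0) − u'(6) = 0. Indeed ∫_0^6 (x^2 + x - 15) dx = 0, so the data are compatible. The solution is then unique only up to an additive constant (fix it e.g. by requiring ∫_0^6 u dx = 0).


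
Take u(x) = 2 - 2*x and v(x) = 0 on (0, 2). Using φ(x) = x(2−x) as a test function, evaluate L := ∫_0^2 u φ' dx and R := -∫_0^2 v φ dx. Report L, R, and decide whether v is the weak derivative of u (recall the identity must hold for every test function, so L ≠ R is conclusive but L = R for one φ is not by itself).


LHS = 8/3, RHS = 0. No, v is not the weak derivative of u.

u(x) = 2 - 2*x, classical derivative u'(x) = -2.
φ(x) = x(2−x), so φ'(x) = 2 - 2*x.
Note φ(0) = φ(2) = 0, so the boundary term u·φ vanishes.
LHS = ∫_0^2 u(x) φ'(x) dx = ∫_0^2 (4*x^2 - 8*x + 4) dx. Term by term:
  ∫_0^2 4*x^2 dx = 32/3;  ∫_0^2 -8*x dx = -16;  ∫_0^2 4 dx = 8.
Sum: 32/3 − 16 + 8 = 8/3.
So LHS = 8/3.
∫_0^2 v(x) φ(x) dx = ∫_0^2 (0) dx. Term by term:
  ∫_0^2 0 dx = 0.
So RHS = -∫_0^2 v(x) φ(x) dx = 0.
LHS − RHS = 8/3 ≠ 0, so the identity fails.
(For a valid weak derivative the identity must hold for EVERY test function, in particular this one. The failure shows v is NOT the weak derivative of u.)
Correct weak derivative would be u'(x) = -2.


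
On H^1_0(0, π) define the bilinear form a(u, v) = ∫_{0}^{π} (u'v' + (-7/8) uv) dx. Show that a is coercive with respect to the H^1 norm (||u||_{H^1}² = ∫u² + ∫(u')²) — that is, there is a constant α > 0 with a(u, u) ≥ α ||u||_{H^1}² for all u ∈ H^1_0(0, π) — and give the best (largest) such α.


α = 1/16

Coercivity of a(·,·) on H^1_0(0, π) means a(u, u) ≥ α ||u||_{H^1}² for every u ∈ H^1_0.
The interval has length L = π, and Poincaré/coercivity depend only on L. Here a(u, u) = ∫(u')² + (-7/8)·∫u².
Here c = -7/8 < 0 with |c| < (π/L)² = 1, so coercivity still holds. The condition a(u,u) ≥ α||u||_{H^1}² reads (1−α)∫(u')² ≥ (α−c)∫u². Any admissible α is ≤ 1 (rapidly oscillating u have ∫u²/∫(u')² → 0), and α = 1 would force 0 ≥ (1−c)∫u², impossible since c < 1; so 1−α > 0. By the sharp Poincaré inequality on H^1_0 of an interval of length L, ∫(u')² ≥ (π/L)²∫u² with equality for the first sine mode sin(π(x−x₀)/L) (x₀ the left endpoint), so the inequality holds for all u iff (1−α)(π/L)² ≥ α − c, i.e. α ≤ ((π/L)² + c)/((π/L)² + 1) = (1 + c(L/π)²)/(1 + (L/π)²). (Direct route, valid since c ≤ 0: Poincaré gives c∫u² ≥ c(L/π)²∫(u')², so a(u,u) ≥ (1 + c(L/π)²)∫(u')², while ||u||_{H^1}² ≤ (1 + (L/π)²)∫(u')²; dividing yields the same α.) With (π/L)² = 1 and c = -7/8, the largest admissible constant is α = ((π/L)² + c)/((π/L)² + 1).
Simplifying, α = 1/16.


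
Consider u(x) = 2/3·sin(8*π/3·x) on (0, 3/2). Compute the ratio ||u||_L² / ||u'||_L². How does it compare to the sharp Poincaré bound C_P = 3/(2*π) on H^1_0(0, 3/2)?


||u||_L² / ||u'||_L² = 3/(8*π) < C_P = 3/(2*π).

u(x) = 2/3·sin(8*π/3·x), so u'(x) = 16*π*cos(8*π*x/3)/9.
Writing u(x) = A·sin(kπx/L) with A = 2/3 and k = 4, use ∫_0^L sin²(kπx/L) dx = L/2 and ∫_0^L cos²(kπx/L) dx = L/2.
u² = 4/9·sin²(8*π/3·x) and (u')² = 256*π^2/81·cos²(8*π/3·x), and each of sin², cos² integrates to L/2 = 3/4 over (0, 3/2).
∫_0^3/2 u² dx = 1/3, so ||u||_L² = sqrt(3)/3.
∫_0^3/2 (u')² dx = 64*π^2/27, so ||u'||_L² = 8*sqrt(3)*π/9.
Ratio ||u||_L² / ||u'||_L² = 3/(8*π).
Sharp Poincaré constant on H^1_0(0, 3/2) is C_P = L/π = 3/(2*π), achieved by sin(2*π/3·x).
This is the k = 4 harmonic; the ratio L/(kπ) is strictly less than C_P = L/π, consistent with the sharp inequality ||u||_L² ≤ C_P ||u'||_L².


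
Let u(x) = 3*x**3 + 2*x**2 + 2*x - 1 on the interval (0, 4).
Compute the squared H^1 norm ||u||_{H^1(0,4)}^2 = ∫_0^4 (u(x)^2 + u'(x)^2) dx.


||u||_{H^1}^2 = 5783828/105

The H^1 norm (squared) on an interval (0, L) is
  ||u||_{H^1}^2 = ∫_0^L u(x)^2 dx + ∫_0^L u'(x)^2 dx.
Compute u'(x) = 9*x**2 + 4*x + 2.
Then u(x)^2 = 9*x**6 + 12*x**5 + 16*x**4 + 2*x**3 - 4*x + 1 and u'(x)^2 = 81*x**4 + 72*x**3 + 52*x**2 + 16*x + 4.
Integrate each monomial from 0 to 4 using ∫_0^4 c·x^n dx = c·4^(n+1)/(n+1):
  ∫_0^4 u(x)^2 dx = ∫_0^4 (9*x^6 + 12*x^5 + 16*x^4 + 2*x^3 - 4*x + 1) dx. Term by term:
    ∫_0^4 9*x^6 dx = 147456/7;  ∫_0^4 12*x^5 dx = 8192;  ∫_0^4 16*x^4 dx = 16384/5;
    ∫_0^4 2*x^3 dx = 128;  ∫_0^4 -4*x dx = -32;  ∫_0^4 1 dx = 4.
  Sum: 147456/7 + 8192 + 16384/5 + 128 − 32 + 4 = 1142188/35.
  ∫_0^4 u'(x)^2 dx = ∫_0^4 (81*x^4 + 72*x^3 + 52*x^2 + 16*x + 4) dx. Term by term:
    ∫_0^4 81*x^4 dx = 82944/5;  ∫_0^4 72*x^3 dx = 4608;  ∫_0^4 52*x^2 dx = 3328/3;
    ∫_0^4 16*x dx = 128;  ∫_0^4 4 dx = 16.
  Sum: 82944/5 + 4608 + 3328/3 + 128 + 16 = 336752/15.
Adding: ||u||_{H^1}^2 = 1142188/35 + 336752/15 = 5783828/105.


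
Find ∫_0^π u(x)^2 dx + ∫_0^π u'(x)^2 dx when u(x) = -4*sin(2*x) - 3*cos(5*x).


||u||_{H^1(0,π)}^2 = -832/7 + 157*π

u'(x) = 15*sin(5*x) - 8*cos(2*x).
Expand u² and (u')² and integrate term by term on (0, π), using: for integers n ≥ 1, ∫_0^π sin²(nx) dx = ∫_0^π cos²(nx) dx = π/2; for n ≠ n', ∫_0^π sin(nx)sin(n'x) dx = ∫_0^π cos(nx)cos(n'x) dx = 0; and by product-to-sum, ∫_0^π sin(nx)cos(n'x) dx = ½∫_0^π [sin((n+n')x) + sin((n−n')x)] dx, which is 0 when n+n' is even and 2n/(n²−n'²) when n+n' is odd (it need not vanish on (0, π)).
  u² squared terms: (-4)²·∫sin(2x)² dx = 16·π/2 = 8*π;  (-3)²·∫cos(5x)² dx = 9·π/2 = 9*π/2.
  u² cross terms: 2·(-4)·(-3)·∫sin(2x)·cos(5x) dx = 24·(-4/21) = -32/7.
  So ∫_0^π u² dx = 8*π + 9*π/2 − 32/7 = -32/7 + 25*π/2.
  (u')² squared terms: (-8)²·∫cos(2x)² dx = 64·π/2 = 32*π;  (15)²·∫sin(5x)² dx = 225·π/2 = 225*π/2.
  (u')² cross terms: 2·(-8)·(15)·∫cos(2x)·sin(5x) dx = -240·(10/21) = -800/7.
  So ∫_0^π (u')² dx = 32*π + 225*π/2 − 800/7 = -800/7 + 289*π/2.
||u||_{H^1}^2 = (-32/7 + 25*π/2) + (-800/7 + 289*π/2) = -832/7 + 157*π.


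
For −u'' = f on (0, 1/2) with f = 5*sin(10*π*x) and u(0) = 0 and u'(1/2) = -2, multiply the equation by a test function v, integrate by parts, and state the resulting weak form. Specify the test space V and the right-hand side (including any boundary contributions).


V = {v ∈ H^1(0, 1/2) : v(0) = 0} (test functions vanish at x = 0 where u is specified); weak form: ∫_0^1/2 u'v' dx = ∫_0^1/2 (5*sin(10*π*x)) v dx − 2·v(1/2) for all v ∈ V.

Multiply both sides by a test function v and integrate from 0 to 1/2:
  ∫_0^1/2 −u''(x) v(x) dx = ∫_0^1/2 f(x) v(x) dx.
Integrate the LHS by parts once:
  ∫_0^1/2 −u'' v dx = −[u'(x) v(x)]_0^1/2 + ∫_0^1/2 u'(x) v'(x) dx.
Thus ∫_0^1/2 u'(x) v'(x) dx = ∫_0^1/2 f(x) v(x) dx + [u'(x) v(x)]_0^1/2.
Choose V so that boundary terms are either known or forced to vanish.
Mixed BC: u(0) = 0 (Dirichlet) and u'(1/2) = -2 (Neumann). Define V = {v ∈ H^1(0, 1/2) : v(0) = 0}. Then [u' v]_0^1/2 = u'(1/2)·v(1/2) − u'(0)·0 = − 2·v(1/2).
Weak formulation: find u (satisfying any essential BC) such that ∫_0^1/2 u'(x) v'(x) dx = ∫_0^1/2 f v dx − 2·v(1/2) for all v ∈ V (Dirichlet at 0 absorbed into V; Neumann datum at x = 1/2 contributes the boundary term).
Substituting f(x) = 5*sin(10*π*x), the right-hand side is ∫_0^1/2 (5*sin(10*π*x)) v dx − 2·v(1/2).


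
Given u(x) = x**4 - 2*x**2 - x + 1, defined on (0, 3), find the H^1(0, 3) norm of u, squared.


||u||_{H^1}^2 = 157449/35

The H^1 norm (squared) on an interval (0, L) is
  ||u||_{H^1}^2 = ∫_0^L u(x)^2 dx + ∫_0^L u'(x)^2 dx.
Compute u'(x) = 4*x**3 - 4*x - 1.
Then u(x)^2 = x**8 - 4*x**6 - 2*x**5 + 6*x**4 + 4*x**3 - 3*x**2 - 2*x + 1 and u'(x)^2 = 16*x**6 - 32*x**4 - 8*x**3 + 16*x**2 + 8*x + 1.
Integrate each monomial from 0 to 3 using ∫_0^3 c·x^n dx = c·3^(n+1)/(n+1):
  ∫_0^3 u(x)^2 dx = ∫_0^3 (x^8 - 4*x^6 - 2*x^5 + 6*x^4 + 4*x^3 - 3*x^2 - 2*x + 1) dx. Term by term:
    ∫_0^3 x^8 dx = 2187;  ∫_0^3 -4*x^6 dx = -8748/7;  ∫_0^3 -2*x^5 dx = -243;
    ∫_0^3 6*x^4 dx = 1458/5;  ∫_0^3 4*x^3 dx = 81;  ∫_0^3 -3*x^2 dx = -27;
    ∫_0^3 -2*x dx = -9;  ∫_0^3 1 dx = 3.
  Sum: 2187 − 8748/7 − 243 + 1458/5 + 81 − 27 − 9 + 3 = 36186/35.
  ∫_0^3 u'(x)^2 dx = ∫_0^3 (16*x^6 - 32*x^4 - 8*x^3 + 16*x^2 + 8*x + 1) dx. Term by term:
    ∫_0^3 16*x^6 dx = 34992/7;  ∫_0^3 -32*x^4 dx = -7776/5;  ∫_0^3 -8*x^3 dx = -162;
    ∫_0^3 16*x^2 dx = 144;  ∫_0^3 8*x dx = 36;  ∫_0^3 1 dx = 3.
  Sum: 34992/7 − 7776/5 − 162 + 144 + 36 + 3 = 121263/35.
Adding: ||u||_{H^1}^2 = 36186/35 + 121263/35 = 157449/35.


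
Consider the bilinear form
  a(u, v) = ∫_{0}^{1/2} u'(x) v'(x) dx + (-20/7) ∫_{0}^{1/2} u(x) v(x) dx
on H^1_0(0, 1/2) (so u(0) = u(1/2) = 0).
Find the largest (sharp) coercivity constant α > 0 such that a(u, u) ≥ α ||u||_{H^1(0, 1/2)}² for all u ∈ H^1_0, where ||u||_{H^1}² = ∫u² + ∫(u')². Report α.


α = 4*(-5 + 7*π^2)/(7*(1 + 4*π^2))

Coercivity of a(·,·) on H^1_0(0, 1/2) means a(u, u) ≥ α ||u||_{H^1}² for every u ∈ H^1_0.
The interval has length L = 1/2, and Poincaré/coercivity depend only on L. Here a(u, u) = ∫(u')² + (-20/7)·∫u².
Here c = -20/7 < 0 with |c| < (π/L)² = 4*π^2, so coercivity still holds. The condition a(u,u) ≥ α||u||_{H^1}² reads (1−α)∫(u')² ≥ (α−c)∫u². Any admissible α is ≤ 1 (rapidly oscillating u have ∫u²/∫(u')² → 0), and α = 1 would force 0 ≥ (1−c)∫u², impossible since c < 1; so 1−α > 0. By the sharp Poincaré inequality on H^1_0 of an interval of length L, ∫(u')² ≥ (π/L)²∫u² with equality for the first sine mode sin(π(x−x₀)/L) (x₀ the left endpoint), so the inequality holds for all u iff (1−α)(π/L)² ≥ α − c, i.e. α ≤ ((π/L)² + c)/((π/L)² + 1) = (1 + c(L/π)²)/(1 + (L/π)²). (Direct route, valid since c ≤ 0: Poincaré gives c∫u² ≥ c(L/π)²∫(u')², so a(u,u) ≥ (1 + c(L/π)²)∫(u')², while ||u||_{H^1}² ≤ (1 + (L/π)²)∫(u')²; dividing yields the same α.) With (π/L)² = 4*π^2 and c = -20/7, the largest admissible constant is α = ((π/L)² + c)/((π/L)² + 1).
Simplifying, α = 4*(-5 + 7*π^2)/(7*(1 + 4*π^2)).


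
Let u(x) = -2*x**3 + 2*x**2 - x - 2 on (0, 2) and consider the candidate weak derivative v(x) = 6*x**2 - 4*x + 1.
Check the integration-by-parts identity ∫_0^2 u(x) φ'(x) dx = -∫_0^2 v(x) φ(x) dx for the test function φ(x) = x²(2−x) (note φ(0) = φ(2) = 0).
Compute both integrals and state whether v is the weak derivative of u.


LHS = 116/15, RHS = -116/15. No, v is not the weak derivative of u.

u(x) = -2*x**3 + 2*x**2 - x - 2, classical derivative u'(x) = -6*x**2 + 4*x - 1.
φ(x) = x²(2−x), so φ'(x) = x*(4 - 3*x).
Note φ(0) = φ(2) = 0, so the boundary term u·φ vanishes.
LHS = ∫_0^2 u(x) φ'(x) dx = ∫_0^2 (6*x^5 - 14*x^4 + 11*x^3 + 2*x^2 - 8*x) dx. Term by term:
  ∫_0^2 6*x^5 dx = 64;  ∫_0^2 -14*x^4 dx = -448/5;  ∫_0^2 11*x^3 dx = 44;
  ∫_0^2 2*x^2 dx = 16/3;  ∫_0^2 -8*x dx = -16.
Sum: 64 − 448/5 + 44 + 16/3 − 16 = 116/15.
So LHS = 116/15.
∫_0^2 v(x) φ(x) dx = ∫_0^2 (-6*x^5 + 16*x^4 - 9*x^3 + 2*x^2) dx. Term by term:
  ∫_0^2 -6*x^5 dx = -64;  ∫_0^2 16*x^4 dx = 512/5;  ∫_0^2 -9*x^3 dx = -36;
  ∫_0^2 2*x^2 dx = 16/3.
Sum: -64 + 512/5 − 36 + 16/3 = 116/15.
So RHS = -∫_0^2 v(x) φ(x) dx = -116/15.
LHS − RHS = 232/15 ≠ 0, so the identity fails.
(For a valid weak derivative the identity must hold for EVERY test function, in particular this one. The failure shows v is NOT the weak derivative of u.)
Correct weak derivative would be u'(x) = -6*x**2 + 4*x - 1.


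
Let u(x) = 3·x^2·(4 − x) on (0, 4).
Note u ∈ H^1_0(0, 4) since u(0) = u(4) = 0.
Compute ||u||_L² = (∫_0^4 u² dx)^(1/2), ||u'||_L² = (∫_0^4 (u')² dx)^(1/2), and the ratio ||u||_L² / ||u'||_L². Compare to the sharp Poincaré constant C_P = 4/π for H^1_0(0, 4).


||u||_L² / ||u'||_L² = 2*sqrt(14)/7 < C_P = 4/π.

u(x) = 3·x^2·(4 − x), so u'(x) = 3*x*(8 - 3*x).
u(x) = 3·x^2·(4 − x) vanishes at x = 0 and x = 4, so u ∈ H^1_0(0, 4). Differentiate via the product rule and integrate the resulting polynomials term by term.
  ∫_0^4 u² dx = ∫_0^4 (9*x^6 - 72*x^5 + 144*x^4) dx. Term by term:
    ∫_0^4 9*x^6 dx = 147456/7;  ∫_0^4 -72*x^5 dx = -49152;  ∫_0^4 144*x^4 dx = 147456/5.
  Sum: 147456/7 − 49152 + 147456/5 = 49152/35.
  ∫_0^4 (u')² dx = ∫_0^4 (81*x^4 - 432*x^3 + 576*x^2) dx. Term by term:
    ∫_0^4 81*x^4 dx = 82944/5;  ∫_0^4 -432*x^3 dx = -27648;  ∫_0^4 576*x^2 dx = 12288.
  Sum: 82944/5 − 27648 + 12288 = 6144/5.
∫_0^4 u² dx = 49152/35, so ||u||_L² = 128*sqrt(105)/35.
∫_0^4 (u')² dx = 6144/5, so ||u'||_L² = 32*sqrt(30)/5.
Ratio ||u||_L² / ||u'||_L² = 2*sqrt(14)/7.
Sharp Poincaré constant on H^1_0(0, 4) is C_P = L/π = 4/π, achieved by sin(π/4·x).
A polynomial bump cannot attain the sharp Poincaré constant (only the first sine eigenfunction does), so the ratio is strictly less than C_P, consistent with ||u||_L² ≤ C_P ||u'||_L².


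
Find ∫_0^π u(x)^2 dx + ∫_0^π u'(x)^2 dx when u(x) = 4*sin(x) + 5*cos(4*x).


||u||_{H^1(0,π)}^2 = -272/3 + 457*π/2

u'(x) = -20*sin(4*x) + 4*cos(x).
Expand u² and (u')² and integrate term by term on (0, π), using: for integers n ≥ 1, ∫_0^π sin²(nx) dx = ∫_0^π cos²(nx) dx = π/2; for n ≠ n', ∫_0^π sin(nx)sin(n'x) dx = ∫_0^π cos(nx)cos(n'x) dx = 0; and by product-to-sum, ∫_0^π sin(nx)cos(n'x) dx = ½∫_0^π [sin((n+n')x) + sin((n−n')x)] dx, which is 0 when n+n' is even and 2n/(n²−n'²) when n+n' is odd (it need not vanish on (0, π)).
  u² squared terms: (4)²·∫sin(x)² dx = 16·π/2 = 8*π;  (5)²·∫cos(4x)² dx = 25·π/2 = 25*π/2.
  u² cross terms: 2·(4)·(5)·∫sin(x)·cos(4x) dx = 40·(-2/15) = -16/3.
  So ∫_0^π u² dx = 8*π + 25*π/2 − 16/3 = -16/3 + 41*π/2.
  (u')² squared terms: (-20)²·∫sin(4x)² dx = 400·π/2 = 200*π;  (4)²·∫cos(x)² dx = 16·π/2 = 8*π.
  (u')² cross terms: 2·(-20)·(4)·∫sin(4x)·cos(x) dx = -160·(8/15) = -256/3.
  So ∫_0^π (u')² dx = 200*π + 8*π − 256/3 = -256/3 + 208*π.
||u||_{H^1}^2 = (-16/3 + 41*π/2) + (-256/3 + 208*π) = -272/3 + 457*π/2.


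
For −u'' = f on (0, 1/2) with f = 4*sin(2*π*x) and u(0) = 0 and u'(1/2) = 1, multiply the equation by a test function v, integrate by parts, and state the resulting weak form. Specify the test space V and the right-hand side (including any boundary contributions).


V = {v ∈ H^1(0, 1/2) : v(0) = 0} (test functions vanish at x = 0 where u is specified); weak form: ∫_0^1/2 u'v' dx = ∫_0^1/2 (4*sin(2*π*x)) v dx + v(1/2) for all v ∈ V.

Multiply both sides by a test function v and integrate from 0 to 1/2:
  ∫_0^1/2 −u''(x) v(x) dx = ∫_0^1/2 f(x) v(x) dx.
Integrate the LHS by parts once:
  ∫_0^1/2 −u'' v dx = −[u'(x) v(x)]_0^1/2 + ∫_0^1/2 u'(x) v'(x) dx.
Thus ∫_0^1/2 u'(x) v'(x) dx = ∫_0^1/2 f(x) v(x) dx + [u'(x) v(x)]_0^1/2.
Choose V so that boundary terms are either known or forced to vanish.
Mixed BC: u(0) = 0 (Dirichlet) and u'(1/2) = 1 (Neumann). Define V = {v ∈ H^1(0, 1/2) : v(0) = 0}. Then [u' v]_0^1/2 = u'(1/2)·v(1/2) − u'(0)·0 = v(1/2).
Weak formulation: find u (satisfying any essential BC) such that ∫_0^1/2 u'(x) v'(x) dx = ∫_0^1/2 f v dx + v(1/2) for all v ∈ V (Dirichlet at 0 absorbed into V; Neumann datum at x = 1/2 contributes the boundary term).
Substituting f(x) = 4*sin(2*π*x), the right-hand side is ∫_0^1/2 (4*sin(2*π*x)) v dx + v(1/2).


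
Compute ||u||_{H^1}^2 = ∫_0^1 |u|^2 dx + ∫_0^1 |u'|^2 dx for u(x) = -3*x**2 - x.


||u||_{H^1}^2 = 679/30

The H^1 norm (squared) on an interval (0, L) is
  ||u||_{H^1}^2 = ∫_0^L u(x)^2 dx + ∫_0^L u'(x)^2 dx.
Compute u'(x) = -6*x - 1.
Then u(x)^2 = 9*x**4 + 6*x**3 + x**2 and u'(x)^2 = 36*x**2 + 12*x + 1.
Integrate each monomial from 0 to 1 using ∫_0^1 c·x^n dx = c·1^(n+1)/(n+1):
  ∫_0^1 u(x)^2 dx = ∫_0^1 (9*x^4 + 6*x^3 + x^2) dx. Term by term:
    ∫_0^1 9*x^4 dx = 9/5;  ∫_0^1 6*x^3 dx = 3/2;  ∫_0^1 x^2 dx = 1/3.
  Sum: 9/5 + 3/2 + 1/3 = 109/30.
  ∫_0^1 u'(x)^2 dx = ∫_0^1 (36*x^2 + 12*x + 1) dx. Term by term:
    ∫_0^1 36*x^2 dx = 12;  ∫_0^1 12*x dx = 6;  ∫_0^1 1 dx = 1.
  Sum: 12 + 6 + 1 = 19.
Adding: ||u||_{H^1}^2 = 109/30 + 19 = 679/30.


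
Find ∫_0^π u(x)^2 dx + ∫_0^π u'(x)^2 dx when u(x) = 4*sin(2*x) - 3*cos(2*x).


||u||_{H^1(0,π)}^2 = 125*π/2

u'(x) = 6*sin(2*x) + 8*cos(2*x).
Expand u² and (u')² and integrate term by term on (0, π), using: for integers n ≥ 1, ∫_0^π sin²(nx) dx = ∫_0^π cos²(nx) dx = π/2; for n ≠ n', ∫_0^π sin(nx)sin(n'x) dx = ∫_0^π cos(nx)cos(n'x) dx = 0; and by product-to-sum, ∫_0^π sin(nx)cos(n'x) dx = ½∫_0^π [sin((n+n')x) + sin((n−n')x)] dx, which is 0 when n+n' is even and 2n/(n²−n'²) when n+n' is odd (it need not vanish on (0, π)).
  u² squared terms: (-3)²·∫cos(2x)² dx = 9·π/2 = 9*π/2;  (4)²·∫sin(2x)² dx = 16·π/2 = 8*π.
  u² cross terms: 2·(-3)·(4)·∫cos(2x)·sin(2x) dx = -24·(0) = 0.
  So ∫_0^π u² dx = 9*π/2 + 8*π + 0 = 25*π/2.
  (u')² squared terms: (6)²·∫sin(2x)² dx = 36·π/2 = 18*π;  (8)²·∫cos(2x)² dx = 64·π/2 = 32*π.
  (u')² cross terms: 2·(6)·(8)·∫sin(2x)·cos(2x) dx = 96·(0) = 0.
  So ∫_0^π (u')² dx = 18*π + 32*π + 0 = 50*π.
||u||_{H^1}^2 = (25*π/2) + (50*π) = 125*π/2.


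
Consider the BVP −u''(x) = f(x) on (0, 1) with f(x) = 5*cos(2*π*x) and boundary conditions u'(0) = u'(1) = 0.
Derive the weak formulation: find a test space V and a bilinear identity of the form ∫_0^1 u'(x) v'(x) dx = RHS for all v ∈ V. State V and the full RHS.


V = H^1(0, 1) (no boundary constraint on v; u is determined up to an additive constant); weak form: ∫_0^1 u'v' dx = ∫_0^1 (5*cos(2*π*x)) v dx for all v ∈ V.

Multiply both sides by a test function v and integrate from 0 to 1:
  ∫_0^1 −u''(x) v(x) dx = ∫_0^1 f(x) v(x) dx.
Integrate the LHS by parts once:
  ∫_0^1 −u'' v dx = −[u'(x) v(x)]_0^1 + ∫_0^1 u'(x) v'(x) dx.
Thus ∫_0^1 u'(x) v'(x) dx = ∫_0^1 f(x) v(x) dx + [u'(x) v(x)]_0^1.
Choose V so that boundary terms are either known or forced to vanish.
u has homogeneous Neumann: u'(0) = u'(1) = 0. So [u' v]_0^1 = 0·v(1) − 0·v(0) = 0 for any v; take V = H^1(0, 1).
Weak formulation: find u (satisfying any essential BC) such that ∫_0^1 u'(x) v'(x) dx = ∫_0^1 f v dx for all v ∈ V (homogeneous Neumann, so boundary terms vanish).
Substituting f(x) = 5*cos(2*π*x), the right-hand side is ∫_0^1 (5*cos(2*π*x)) v dx.
Compatibility check (pure Neumann): taking v ≡ 1 ∈ V gives 0 = ∫_0^1 f dx + (0) − (0), i.e. ∫_0^1 f dx must equal u'(0) − u'(1) = 0. Indeed ∫_0^1 (5*cos(2*π*x)) dx = 0, so the data are compatible. The solution is then unique only up to an additive constant (fix it e.g. by requiring ∫_0^1 u dx = 0).


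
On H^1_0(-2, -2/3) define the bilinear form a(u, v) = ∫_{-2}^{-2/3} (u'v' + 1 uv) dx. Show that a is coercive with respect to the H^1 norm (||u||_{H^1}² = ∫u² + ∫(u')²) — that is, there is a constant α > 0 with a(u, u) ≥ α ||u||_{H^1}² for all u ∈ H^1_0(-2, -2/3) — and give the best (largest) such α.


α = 1

Coercivity of a(·,·) on H^1_0(-2, -2/3) means a(u, u) ≥ α ||u||_{H^1}² for every u ∈ H^1_0.
The interval has length L = 4/3, and Poincaré/coercivity depend only on L. Here a(u, u) = ∫(u')² + (1)·∫u².
Here c = 1 ≥ 1, so a(u,u) = ∫(u')² + c∫u² ≥ ∫(u')² + ∫u² = ||u||_{H^1}², i.e. α = 1 works. No larger α is possible: a(u,u) ≥ α||u||_{H^1}² means (1−α)∫(u')² ≥ (α−c)∫u², and for the modes u_n = sin(nπ(x−x₀)/L) (x₀ the left endpoint) one has ∫u_n²/∫(u_n')² = (L/(nπ))² → 0, so a(u_n,u_n)/||u_n||_{H^1}² → 1. Hence the optimal constant is α = 1.
Therefore α = 1.


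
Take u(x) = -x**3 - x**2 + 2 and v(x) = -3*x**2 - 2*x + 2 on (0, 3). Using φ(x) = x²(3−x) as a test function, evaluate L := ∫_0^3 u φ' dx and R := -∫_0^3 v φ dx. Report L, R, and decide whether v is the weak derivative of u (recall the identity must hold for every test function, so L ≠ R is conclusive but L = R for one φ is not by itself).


LHS = 486/5, RHS = 837/10. No, v is not the weak derivative of u.

u(x) = -x**3 - x**2 + 2, classical derivative u'(x) = -3*x**2 - 2*x.
φ(x) = x²(3−x), so φ'(x) = 3*x*(2 - x).
Note φ(0) = φ(3) = 0, so the boundary term u·φ vanishes.
LHS = ∫_0^3 u(x) φ'(x) dx = ∫_0^3 (3*x^5 - 3*x^4 - 6*x^3 - 6*x^2 + 12*x) dx. Term by term:
  ∫_0^3 3*x^5 dx = 729/2;  ∫_0^3 -3*x^4 dx = -729/5;  ∫_0^3 -6*x^3 dx = -243/2;
  ∫_0^3 -6*x^2 dx = -54;  ∫_0^3 12*x dx = 54.
Sum: 729/2 − 729/5 − 243/2 − 54 + 54 = 486/5.
So LHS = 486/5.
∫_0^3 v(x) φ(x) dx = ∫_0^3 (3*x^5 - 7*x^4 - 8*x^3 + 6*x^2) dx. Term by term:
  ∫_0^3 3*x^5 dx = 729/2;  ∫_0^3 -7*x^4 dx = -1701/5;  ∫_0^3 -8*x^3 dx = -162;
  ∫_0^3 6*x^2 dx = 54.
Sum: 729/2 − 1701/5 − 162 + 54 = -837/10.
So RHS = -∫_0^3 v(x) φ(x) dx = 837/10.
LHS − RHS = 27/2 ≠ 0, so the identity fails.
(For a valid weak derivative the identity must hold for EVERY test function, in particular this one. The failure shows v is NOT the weak derivative of u.)
Correct weak derivative would be u'(x) = -3*x**2 - 2*x.


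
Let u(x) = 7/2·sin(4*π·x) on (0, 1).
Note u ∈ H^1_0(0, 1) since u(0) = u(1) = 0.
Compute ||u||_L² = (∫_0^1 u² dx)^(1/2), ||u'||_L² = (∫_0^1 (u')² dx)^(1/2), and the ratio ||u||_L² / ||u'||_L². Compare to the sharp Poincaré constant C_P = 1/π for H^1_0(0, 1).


||u||_L² / ||u'||_L² = 1/(4*π) < C_P = 1/π.

u(x) = 7/2·sin(4*π·x), so u'(x) = 14*π*cos(4*π*x).
Writing u(x) = A·sin(kπx/L) with A = 7/2 and k = 4, use ∫_0^L sin²(kπx/L) dx = L/2 and ∫_0^L cos²(kπx/L) dx = L/2.
u² = 49/4·sin²(4*π·x) and (u')² = 196*π^2·cos²(4*π·x), and each of sin², cos² integrates to L/2 = 1/2 over (0, 1).
∫_0^1 u² dx = 49/8, so ||u||_L² = 7*sqrt(2)/4.
∫_0^1 (u')² dx = 98*π^2, so ||u'||_L² = 7*sqrt(2)*π.
Ratio ||u||_L² / ||u'||_L² = 1/(4*π).
Sharp Poincaré constant on H^1_0(0, 1) is C_P = L/π = 1/π, achieved by sin(π·x).
This is the k = 4 harmonic; the ratio L/(kπ) is strictly less than C_P = L/π, consistent with the sharp inequality ||u||_L² ≤ C_P ||u'||_L².


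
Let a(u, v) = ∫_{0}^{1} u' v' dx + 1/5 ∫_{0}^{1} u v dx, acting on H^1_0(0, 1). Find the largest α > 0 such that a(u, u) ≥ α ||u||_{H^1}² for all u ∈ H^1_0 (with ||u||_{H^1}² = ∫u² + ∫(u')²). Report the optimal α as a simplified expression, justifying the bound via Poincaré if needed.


α = (1/5 + π^2)/(1 + π^2)

Coercivity of a(·,·) on H^1_0(0, 1) means a(u, u) ≥ α ||u||_{H^1}² for every u ∈ H^1_0.
The interval has length L = 1, and Poincaré/coercivity depend only on L. Here a(u, u) = ∫(u')² + (1/5)·∫u².
Here 0 < c = 1/5 < 1. The condition a(u,u) ≥ α||u||_{H^1}² reads (1−α)∫(u')² ≥ (α−c)∫u². Any admissible α is ≤ 1 (rapidly oscillating u have ∫u²/∫(u')² → 0), and α = 1 would force 0 ≥ (1−c)∫u², impossible since c < 1; so 1−α > 0. By the sharp Poincaré inequality on H^1_0 of an interval of length L, ∫(u')² ≥ (π/L)²∫u² with equality for the first sine mode sin(π(x−x₀)/L) (x₀ the left endpoint), so the inequality holds for all u iff (1−α)(π/L)² ≥ α − c, i.e. α ≤ ((π/L)² + c)/((π/L)² + 1) = (1 + c(L/π)²)/(1 + (L/π)²). With (π/L)² = π^2 and c = 1/5, the largest admissible constant is α = ((π/L)² + c)/((π/L)² + 1).
Simplifying, α = (1/5 + π^2)/(1 + π^2).


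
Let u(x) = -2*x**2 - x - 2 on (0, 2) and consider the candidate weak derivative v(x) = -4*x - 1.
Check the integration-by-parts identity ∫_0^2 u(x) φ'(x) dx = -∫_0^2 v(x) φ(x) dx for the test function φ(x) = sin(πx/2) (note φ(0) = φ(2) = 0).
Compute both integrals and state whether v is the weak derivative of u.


LHS = 20/π, RHS = 20/π. Yes, v = u' weakly.

u(x) = -2*x**2 - x - 2, classical derivative u'(x) = -4*x - 1.
φ(x) = sin(πx/2), so φ'(x) = π*cos(π*x/2)/2.
Note φ(0) = φ(2) = 0, so the boundary term u·φ vanishes.
LHS = ∫_0^2 u(x) φ'(x) dx = ∫_0^2 (-π*x^2*cos(π*x/2) - π*x*cos(π*x/2)/2 - π*cos(π*x/2)) dx. Term by term:
  ∫_0^2 -π*cos(π*x/2) dx = 0;  ∫_0^2 -π*x^2*cos(π*x/2) dx = 16/π;  ∫_0^2 -π*x*cos(π*x/2)/2 dx = 4/π.
Sum: 0 + 16/π + 4/π = 20/π.
So LHS = 20/π.
∫_0^2 v(x) φ(x) dx = ∫_0^2 (-4*x*sin(π*x/2) - sin(π*x/2)) dx. Term by term:
  ∫_0^2 -sin(π*x/2) dx = -4/π;  ∫_0^2 -4*x*sin(π*x/2) dx = -16/π.
Sum: -4/π − 16/π = -20/π.
So RHS = -∫_0^2 v(x) φ(x) dx = 20/π.
LHS = RHS, so the identity holds for this test φ.
Moreover u is smooth here and v(x) = u'(x) = -4*x - 1 pointwise, so the identity holds for every test function. Hence v is the weak derivative of u.


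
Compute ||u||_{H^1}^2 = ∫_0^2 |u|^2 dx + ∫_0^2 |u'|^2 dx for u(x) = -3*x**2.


||u||_{H^1}^2 = 768/5

The H^1 norm (squared) on an interval (0, L) is
  ||u||_{H^1}^2 = ∫_0^L u(x)^2 dx + ∫_0^L u'(x)^2 dx.
Compute u'(x) = -6*x.
Then u(x)^2 = 9*x**4 and u'(x)^2 = 36*x**2.
Integrate each monomial from 0 to 2 using ∫_0^2 c·x^n dx = c·2^(n+1)/(n+1):
  ∫_0^2 u(x)^2 dx = ∫_0^2 (9*x^4) dx. Term by term:
    ∫_0^2 9*x^4 dx = 288/5.
  ∫_0^2 u'(x)^2 dx = ∫_0^2 (36*x^2) dx. Term by term:
    ∫_0^2 36*x^2 dx = 96.
Adding: ||u||_{H^1}^2 = 288/5 + 96 = 768/5.


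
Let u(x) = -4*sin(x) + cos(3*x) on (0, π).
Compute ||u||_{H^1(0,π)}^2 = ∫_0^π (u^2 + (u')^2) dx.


||u||_{H^1(0,π)}^2 = 21*π

u'(x) = -3*sin(3*x) - 4*cos(x).
Expand u² and (u')² and integrate term by term on (0, π), using: for integers n ≥ 1, ∫_0^π sin²(nx) dx = ∫_0^π cos²(nx) dx = π/2; for n ≠ n', ∫_0^π sin(nx)sin(n'x) dx = ∫_0^π cos(nx)cos(n'x) dx = 0; and by product-to-sum, ∫_0^π sin(nx)cos(n'x) dx = ½∫_0^π [sin((n+n')x) + sin((n−n')x)] dx, which is 0 when n+n' is even and 2n/(n²−n'²) when n+n' is odd (it need not vanish on (0, π)).
  u² squared terms: (-4)²·∫sin(x)² dx = 16·π/2 = 8*π;  (1)²·∫cos(3x)² dx = 1·π/2 = π/2.
  u² cross terms: 2·(-4)·(1)·∫sin(x)·cos(3x) dx = -8·(0) = 0.
  So ∫_0^π u² dx = 8*π + π/2 + 0 = 17*π/2.
  (u')² squared terms: (-4)²·∫cos(x)² dx = 16·π/2 = 8*π;  (-3)²·∫sin(3x)² dx = 9·π/2 = 9*π/2.
  (u')² cross terms: 2·(-4)·(-3)·∫cos(x)·sin(3x) dx = 24·(0) = 0.
  So ∫_0^π (u')² dx = 8*π + 9*π/2 + 0 = 25*π/2.
||u||_{H^1}^2 = (17*π/2) + (25*π/2) = 21*π.


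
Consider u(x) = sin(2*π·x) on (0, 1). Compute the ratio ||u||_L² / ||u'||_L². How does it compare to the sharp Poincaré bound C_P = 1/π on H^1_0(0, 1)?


||u||_L² / ||u'||_L² = 1/(2*π) < C_P = 1/π.

u(x) = sin(2*π·x), so u'(x) = 2*π*cos(2*π*x).
Writing u(x) = A·sin(kπx/L) with A = 1 and k = 2, use ∫_0^L sin²(kπx/L) dx = L/2 and ∫_0^L cos²(kπx/L) dx = L/2.
u² = 1·sin²(2*π·x) and (u')² = 4*π^2·cos²(2*π·x), and each of sin², cos² integrates to L/2 = 1/2 over (0, 1).
∫_0^1 u² dx = 1/2, so ||u||_L² = sqrt(2)/2.
∫_0^1 (u')² dx = 2*π^2, so ||u'||_L² = sqrt(2)*π.
Ratio ||u||_L² / ||u'||_L² = 1/(2*π).
Sharp Poincaré constant on H^1_0(0, 1) is C_P = L/π = 1/π, achieved by sin(π·x).
This is the k = 2 harmonic; the ratio L/(kπ) is strictly less than C_P = L/π, consistent with the sharp inequality ||u||_L² ≤ C_P ||u'||_L².
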